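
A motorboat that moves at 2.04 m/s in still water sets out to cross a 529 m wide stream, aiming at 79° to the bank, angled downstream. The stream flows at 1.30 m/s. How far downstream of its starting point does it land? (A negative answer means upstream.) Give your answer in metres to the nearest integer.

Perpendicular speed = 2.003 m/s; crossing time = 529 / 2.003 = 264.167 s.
Net downstream speed = 1.689 m/s.
Drift = 1.689 × 264.167 = 446.245 m (downstream).

446 m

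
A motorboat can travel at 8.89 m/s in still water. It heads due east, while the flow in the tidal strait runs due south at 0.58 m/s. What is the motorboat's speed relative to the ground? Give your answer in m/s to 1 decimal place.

Taking east as x and north as y: velocity relative to the water = (8.890, 0.000) m/s; the water relative to ground = (0.000, -0.580) m/s.
Velocity relative to ground = (8.890, 0.000) + (0.000, -0.580) = (8.890, -0.580) m/s.
Speed = |(8.890, -0.580)| = 8.909 m/s.

8.9 m/s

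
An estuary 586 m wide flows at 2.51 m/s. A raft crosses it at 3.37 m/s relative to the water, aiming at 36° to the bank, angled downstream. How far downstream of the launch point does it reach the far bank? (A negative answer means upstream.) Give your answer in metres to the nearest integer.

Perpendicular speed = 1.981 m/s; crossing time = 586 / 1.981 = 295.835 s.
Net downstream speed = 5.236 m/s.
Drift = 5.236 × 295.835 = 1549.105 m (downstream).

1549 m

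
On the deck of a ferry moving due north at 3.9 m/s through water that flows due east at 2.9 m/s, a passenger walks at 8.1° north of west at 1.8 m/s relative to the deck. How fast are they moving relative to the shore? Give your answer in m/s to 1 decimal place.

4.3 m/s

In east/north components (m/s): passenger relative to ferry = (-1.782, 0.254); ferry relative to water = (0.000, 3.900); water relative to ground = (2.900, 0.000).
Sum = (1.118, 4.154) m/s.
Speed = |(1.118, 4.154)| = 4.301 m/s.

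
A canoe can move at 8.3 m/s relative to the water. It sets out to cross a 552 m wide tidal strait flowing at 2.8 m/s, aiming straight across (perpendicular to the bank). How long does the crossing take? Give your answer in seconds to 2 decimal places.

The component of the canoe's velocity perpendicular to the bank is 8.3 m/s.
The current is parallel to the bank, so it does not affect the crossing time.
Time = 552 / 8.300 = 66.506 s.

66.51 s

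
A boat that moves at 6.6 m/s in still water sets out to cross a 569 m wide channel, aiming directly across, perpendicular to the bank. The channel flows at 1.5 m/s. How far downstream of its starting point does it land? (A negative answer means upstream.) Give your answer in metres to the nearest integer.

Perpendicular speed = 6.600 m/s; crossing time = 569 / 6.600 = 86.212 s.
Net downstream speed = 1.500 m/s.
Drift = 1.500 × 86.212 = 129.318 m (downstream).

129 m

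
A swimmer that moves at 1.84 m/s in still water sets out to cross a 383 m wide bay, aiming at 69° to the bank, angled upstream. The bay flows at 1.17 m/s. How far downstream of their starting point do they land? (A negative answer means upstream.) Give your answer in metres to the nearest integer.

Perpendicular speed = 1.718 m/s; crossing time = 383 / 1.718 = 222.961 s.
Net downstream speed = 0.511 m/s.
Drift = 0.511 × 222.961 = 113.845 m (downstream).

114 m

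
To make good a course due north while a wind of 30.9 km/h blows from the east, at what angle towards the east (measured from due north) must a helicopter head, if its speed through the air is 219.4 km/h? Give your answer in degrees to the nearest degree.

8°

The wind pushes perpendicular to the desired track; the heading must have a component into the wind equal to 30.9 km/h: 219.4 sin θ = 30.9.
sin θ = 0.1408, so θ = 8.096°.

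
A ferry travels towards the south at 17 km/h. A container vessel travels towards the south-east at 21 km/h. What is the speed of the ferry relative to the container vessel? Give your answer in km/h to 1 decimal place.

15.0 km/h

Taking east as x and north as y: ferry velocity = (0.000, -17.000) km/h; container vessel velocity = (14.849, -14.849) km/h.
Velocity of ferry relative to container vessel = (0.000, -17.000) − (14.849, -14.849) = (-14.849, -2.151) km/h.
Magnitude = |(-14.849, -2.151)| = 15.004 km/h.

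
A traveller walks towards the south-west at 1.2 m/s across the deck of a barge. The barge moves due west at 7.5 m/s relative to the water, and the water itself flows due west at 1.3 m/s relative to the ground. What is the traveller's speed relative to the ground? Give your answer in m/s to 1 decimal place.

In east/north components (m/s): traveller relative to barge = (-0.849, -0.849); barge relative to water = (-7.500, 0.000); water relative to ground = (-1.300, 0.000).
Sum = (-9.649, -0.849) m/s.
Speed = |(-9.649, -0.849)| = 9.686 m/s.

9.7 m/s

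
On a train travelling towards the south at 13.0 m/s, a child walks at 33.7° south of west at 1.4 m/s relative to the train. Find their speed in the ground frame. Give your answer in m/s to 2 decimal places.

13.83 m/s

Taking east as x and north as y: train velocity = (0.000, -13.000) m/s; child velocity relative to train = (-1.165, -0.777) m/s.
Velocity relative to ground = (0.000, -13.000) + (-1.165, -0.777) = (-1.165, -13.777) m/s.
Speed = |(-1.165, -13.777)| = 13.826 m/s.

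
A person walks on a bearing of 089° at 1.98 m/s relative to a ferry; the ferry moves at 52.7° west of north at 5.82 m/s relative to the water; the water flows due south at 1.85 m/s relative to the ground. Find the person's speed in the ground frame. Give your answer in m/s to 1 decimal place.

In east/north components (m/s): person relative to ferry = (1.980, 0.035); ferry relative to water = (-4.630, 3.527); water relative to ground = (0.000, -1.850).
Sum = (-2.650, 1.711) m/s.
Speed = |(-2.650, 1.711)| = 3.155 m/s.

3.2 m/s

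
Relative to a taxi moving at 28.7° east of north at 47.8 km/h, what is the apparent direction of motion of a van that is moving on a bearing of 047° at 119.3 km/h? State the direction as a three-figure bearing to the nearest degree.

Taking east as x and north as y: van velocity = (87.250, 81.362) km/h; taxi velocity = (22.955, 41.928) km/h.
Velocity of van relative to taxi = (87.250, 81.362) − (22.955, 41.928) = (64.296, 39.435) km/h.
Bearing = atan2(64.30, 39.43) = 58.48° clockwise from north.

058°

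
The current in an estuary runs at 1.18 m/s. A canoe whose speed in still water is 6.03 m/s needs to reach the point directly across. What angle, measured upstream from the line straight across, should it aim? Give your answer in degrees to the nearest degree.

To cancel the current, the upstream component of the canoe's velocity must equal the flow: 6.03 sin θ = 1.18.
sin θ = 1.18 / 6.03 = 0.1957.
θ = arcsin(0.1957) = 11.285°.

11°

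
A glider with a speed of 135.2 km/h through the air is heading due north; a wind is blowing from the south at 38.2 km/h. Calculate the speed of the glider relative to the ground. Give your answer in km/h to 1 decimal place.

Taking east as x and north as y: velocity relative to the air = (0.000, 135.200) km/h; the air relative to ground = (0.000, 38.200) km/h.
Velocity relative to ground = (0.000, 135.200) + (0.000, 38.200) = (0.000, 173.400) km/h.
Speed = |(0.000, 173.400)| = 173.400 km/h.

173.4 km/h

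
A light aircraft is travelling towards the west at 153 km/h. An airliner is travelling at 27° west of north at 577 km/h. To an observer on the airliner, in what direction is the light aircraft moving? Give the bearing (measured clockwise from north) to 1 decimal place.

Taking east as x and north as y: light aircraft velocity = (-153.000, 0.000) km/h; airliner velocity = (-261.953, 514.111) km/h.
Velocity of light aircraft relative to airliner = (-153.000, 0.000) − (-261.953, 514.111) = (108.953, -514.111) km/h.
Bearing = atan2(108.95, -514.11) = 168.03° clockwise from north.

168.0°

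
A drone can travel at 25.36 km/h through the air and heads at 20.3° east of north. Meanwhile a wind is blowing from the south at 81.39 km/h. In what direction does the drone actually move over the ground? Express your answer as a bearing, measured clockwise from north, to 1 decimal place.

Taking east as x and north as y: velocity relative to the air = (8.798, 23.785) km/h; the air relative to ground = (0.000, 81.390) km/h.
Velocity relative to ground = (8.798, 23.785) + (0.000, 81.390) = (8.798, 105.175) km/h.
Bearing = atan2(8.80, 105.17) = 4.78° clockwise from north.

004.8°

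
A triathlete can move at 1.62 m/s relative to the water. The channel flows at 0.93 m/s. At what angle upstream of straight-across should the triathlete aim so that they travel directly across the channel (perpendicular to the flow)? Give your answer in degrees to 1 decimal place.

To cancel the current, the upstream component of the triathlete's velocity must equal the flow: 1.62 sin θ = 0.93.
sin θ = 0.93 / 1.62 = 0.5741.
θ = arcsin(0.5741) = 35.035°.

35.0°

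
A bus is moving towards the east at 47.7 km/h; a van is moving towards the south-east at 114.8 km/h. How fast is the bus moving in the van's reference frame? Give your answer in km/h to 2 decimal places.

87.81 km/h

Taking east as x and north as y: bus velocity = (47.700, 0.000) km/h; van velocity = (81.176, -81.176) km/h.
Velocity of bus relative to van = (47.700, 0.000) − (81.176, -81.176) = (-33.476, 81.176) km/h.
Magnitude = |(-33.476, 81.176)| = 87.807 km/h.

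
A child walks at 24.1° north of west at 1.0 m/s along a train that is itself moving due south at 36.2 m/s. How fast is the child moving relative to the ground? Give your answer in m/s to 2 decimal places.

35.80 m/s

Taking east as x and north as y: train velocity = (0.000, -36.200) m/s; child velocity relative to train = (-0.913, 0.408) m/s.
Velocity relative to ground = (0.000, -36.200) + (-0.913, 0.408) = (-0.913, -35.792) m/s.
Speed = |(-0.913, -35.792)| = 35.803 m/s.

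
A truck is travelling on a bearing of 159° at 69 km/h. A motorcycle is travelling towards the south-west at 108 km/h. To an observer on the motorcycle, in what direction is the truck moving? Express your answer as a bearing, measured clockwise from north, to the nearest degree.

Taking east as x and north as y: truck velocity = (24.727, -64.417) km/h; motorcycle velocity = (-76.368, -76.368) km/h.
Velocity of truck relative to motorcycle = (24.727, -64.417) − (-76.368, -76.368) = (101.095, 11.950) km/h.
Bearing = atan2(101.09, 11.95) = 83.26° clockwise from north.

083°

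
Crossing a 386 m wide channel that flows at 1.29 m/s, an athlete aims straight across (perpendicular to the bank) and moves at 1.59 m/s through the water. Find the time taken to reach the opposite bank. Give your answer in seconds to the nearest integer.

The component of the athlete's velocity perpendicular to the bank is 1.59 m/s.
The flow acts along the bank and has no component across it.
Time = 386 / 1.590 = 242.767 s.

243 s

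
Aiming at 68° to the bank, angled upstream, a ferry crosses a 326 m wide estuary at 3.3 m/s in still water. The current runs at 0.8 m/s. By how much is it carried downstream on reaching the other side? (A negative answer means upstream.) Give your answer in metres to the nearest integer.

Perpendicular speed = 3.060 m/s; crossing time = 326 / 3.060 = 106.546 s.
Net downstream speed = -0.436 m/s.
Drift = -0.436 × 106.546 = -46.476 m (upstream).

-46 m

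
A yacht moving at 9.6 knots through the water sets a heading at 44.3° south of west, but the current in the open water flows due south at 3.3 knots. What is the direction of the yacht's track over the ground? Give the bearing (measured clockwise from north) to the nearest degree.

Taking east as x and north as y: velocity relative to the water = (-6.871, -6.705) knots; the water relative to ground = (0.000, -3.300) knots.
Velocity relative to ground = (-6.871, -6.705) + (0.000, -3.300) = (-6.871, -10.005) knots.
Bearing = atan2(-6.87, -10.00) = 214.48° clockwise from north.

214°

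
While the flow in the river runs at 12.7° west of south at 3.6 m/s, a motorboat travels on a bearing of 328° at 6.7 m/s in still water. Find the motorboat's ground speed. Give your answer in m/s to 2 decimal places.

4.85 m/s

Taking east as x and north as y: velocity relative to the water = (-3.550, 5.682) m/s; the water relative to ground = (-0.791, -3.512) m/s.
Velocity relative to ground = (-3.550, 5.682) + (-0.791, -3.512) = (-4.342, 2.170) m/s.
Speed = |(-4.342, 2.170)| = 4.854 m/s.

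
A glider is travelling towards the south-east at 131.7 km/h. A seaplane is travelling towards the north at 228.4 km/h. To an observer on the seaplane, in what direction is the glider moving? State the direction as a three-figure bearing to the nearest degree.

164°

Taking east as x and north as y: glider velocity = (93.126, -93.126) km/h; seaplane velocity = (0.000, 228.400) km/h.
Velocity of glider relative to seaplane = (93.126, -93.126) − (0.000, 228.400) = (93.126, -321.526) km/h.
Bearing = atan2(93.13, -321.53) = 163.85° clockwise from north.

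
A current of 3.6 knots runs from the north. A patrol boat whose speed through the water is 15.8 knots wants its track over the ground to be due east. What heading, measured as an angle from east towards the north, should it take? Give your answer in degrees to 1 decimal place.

13.2°

The current pushes perpendicular to the desired track; the heading must have a component into the current equal to 3.6 knots: 15.8 sin θ = 3.6.
sin θ = 0.2278, so θ = 13.170°.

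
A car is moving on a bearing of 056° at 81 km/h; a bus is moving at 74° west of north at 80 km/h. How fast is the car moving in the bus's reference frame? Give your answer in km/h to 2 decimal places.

145.92 km/h

Taking east as x and north as y: car velocity = (67.152, 45.295) km/h; bus velocity = (-76.901, 22.051) km/h.
Velocity of car relative to bus = (67.152, 45.295) − (-76.901, 22.051) = (144.053, 23.244) km/h.
Magnitude = |(144.053, 23.244)| = 145.916 km/h.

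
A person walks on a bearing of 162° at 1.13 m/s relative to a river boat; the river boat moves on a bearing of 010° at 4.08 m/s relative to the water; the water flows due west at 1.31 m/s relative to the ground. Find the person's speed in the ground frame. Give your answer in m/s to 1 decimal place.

In east/north components (m/s): person relative to river boat = (0.349, -1.075); river boat relative to water = (0.708, 4.018); water relative to ground = (-1.310, 0.000).
Sum = (-0.252, 2.943) m/s.
Speed = |(-0.252, 2.943)| = 2.954 m/s.

3.0 m/s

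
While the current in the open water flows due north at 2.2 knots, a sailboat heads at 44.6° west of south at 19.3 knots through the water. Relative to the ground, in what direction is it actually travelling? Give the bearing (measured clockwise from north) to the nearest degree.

Taking east as x and north as y: velocity relative to the water = (-13.552, -13.742) knots; the water relative to ground = (0.000, 2.200) knots.
Velocity relative to ground = (-13.552, -13.742) + (0.000, 2.200) = (-13.552, -11.542) knots.
Bearing = atan2(-13.55, -11.54) = 229.58° clockwise from north.

230°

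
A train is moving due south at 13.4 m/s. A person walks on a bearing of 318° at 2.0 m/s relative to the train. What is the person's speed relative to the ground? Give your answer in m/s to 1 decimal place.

12.0 m/s

Taking east as x and north as y: train velocity = (0.000, -13.400) m/s; person velocity relative to train = (-1.338, 1.486) m/s.
Velocity relative to ground = (0.000, -13.400) + (-1.338, 1.486) = (-1.338, -11.914) m/s.
Speed = |(-1.338, -11.914)| = 11.989 m/s.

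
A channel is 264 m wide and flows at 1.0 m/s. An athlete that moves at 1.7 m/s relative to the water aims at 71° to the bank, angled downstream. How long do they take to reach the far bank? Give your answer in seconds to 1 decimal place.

The component of the athlete's velocity perpendicular to the bank is 1.7 × sin 71° = 1.607 m/s.
Only the cross-stream component determines the crossing time; the current contributes nothing perpendicular to the bank.
Time = 264 / 1.607 = 164.242 s.

164.2 s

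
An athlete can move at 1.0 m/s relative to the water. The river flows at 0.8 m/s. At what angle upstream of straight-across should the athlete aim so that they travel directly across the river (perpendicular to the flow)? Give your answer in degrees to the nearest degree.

53°

To cancel the current, the upstream component of the athlete's velocity must equal the flow: 1.0 sin θ = 0.8.
sin θ = 0.8 / 1.0 = 0.8000.
θ = arcsin(0.8000) = 53.130°.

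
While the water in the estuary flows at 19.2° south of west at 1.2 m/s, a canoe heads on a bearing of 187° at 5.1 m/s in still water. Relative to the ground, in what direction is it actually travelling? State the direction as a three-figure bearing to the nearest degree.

Taking east as x and north as y: velocity relative to the water = (-0.622, -5.062) m/s; the water relative to ground = (-1.133, -0.395) m/s.
Velocity relative to ground = (-0.622, -5.062) + (-1.133, -0.395) = (-1.755, -5.457) m/s.
Bearing = atan2(-1.75, -5.46) = 197.83° clockwise from north.

198°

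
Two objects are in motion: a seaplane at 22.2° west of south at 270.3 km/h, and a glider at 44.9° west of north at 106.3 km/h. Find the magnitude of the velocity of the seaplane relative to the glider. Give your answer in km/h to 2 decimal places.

326.69 km/h

Taking east as x and north as y: seaplane velocity = (-102.130, -250.263) km/h; glider velocity = (-75.034, 75.297) km/h.
Velocity of seaplane relative to glider = (-102.130, -250.263) − (-75.034, 75.297) = (-27.096, -325.559) km/h.
Magnitude = |(-27.096, -325.559)| = 326.685 km/h.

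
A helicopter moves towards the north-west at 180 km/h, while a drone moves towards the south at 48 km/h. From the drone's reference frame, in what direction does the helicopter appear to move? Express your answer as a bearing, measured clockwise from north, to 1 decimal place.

Taking east as x and north as y: helicopter velocity = (-127.279, 127.279) km/h; drone velocity = (0.000, -48.000) km/h.
Velocity of helicopter relative to drone = (-127.279, 127.279) − (0.000, -48.000) = (-127.279, 175.279) km/h.
Bearing = atan2(-127.28, 175.28) = 324.01° clockwise from north.

324.0°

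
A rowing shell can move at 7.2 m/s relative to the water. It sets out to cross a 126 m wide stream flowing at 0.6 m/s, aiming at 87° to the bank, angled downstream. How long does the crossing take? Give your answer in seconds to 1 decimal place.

17.5 s

The component of the rowing shell's velocity perpendicular to the bank is 7.2 × sin 87° = 7.190 m/s.
Only the cross-stream component determines the crossing time; the current contributes nothing perpendicular to the bank.
Time = 126 / 7.190 = 17.524 s.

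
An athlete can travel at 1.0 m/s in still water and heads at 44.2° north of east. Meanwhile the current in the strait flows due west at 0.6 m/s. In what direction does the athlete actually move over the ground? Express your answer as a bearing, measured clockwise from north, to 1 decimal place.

Taking east as x and north as y: velocity relative to the water = (0.717, 0.697) m/s; the water relative to ground = (-0.600, 0.000) m/s.
Velocity relative to ground = (0.717, 0.697) + (-0.600, 0.000) = (0.117, 0.697) m/s.
Bearing = atan2(0.12, 0.70) = 9.52° clockwise from north.

009.5°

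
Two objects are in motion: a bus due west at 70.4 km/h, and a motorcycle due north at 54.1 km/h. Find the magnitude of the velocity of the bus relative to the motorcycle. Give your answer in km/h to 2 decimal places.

88.79 km/h

Taking east as x and north as y: bus velocity = (-70.400, 0.000) km/h; motorcycle velocity = (0.000, 54.100) km/h.
Velocity of bus relative to motorcycle = (-70.400, 0.000) − (0.000, 54.100) = (-70.400, -54.100) km/h.
Magnitude = |(-70.400, -54.100)| = 88.786 km/h.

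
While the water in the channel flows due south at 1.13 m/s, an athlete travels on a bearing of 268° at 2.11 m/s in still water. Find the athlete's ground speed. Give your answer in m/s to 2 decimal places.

Taking east as x and north as y: velocity relative to the water = (-2.109, -0.074) m/s; the water relative to ground = (0.000, -1.130) m/s.
Velocity relative to ground = (-2.109, -0.074) + (0.000, -1.130) = (-2.109, -1.204) m/s.
Speed = |(-2.109, -1.204)| = 2.428 m/s.

2.43 m/s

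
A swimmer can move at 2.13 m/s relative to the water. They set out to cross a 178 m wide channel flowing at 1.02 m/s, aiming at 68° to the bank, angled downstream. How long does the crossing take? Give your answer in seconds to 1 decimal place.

The component of the swimmer's velocity perpendicular to the bank is 2.13 × sin 68° = 1.975 m/s.
The flow acts along the bank and has no component across it.
Time = 178 / 1.975 = 90.131 s.

90.1 s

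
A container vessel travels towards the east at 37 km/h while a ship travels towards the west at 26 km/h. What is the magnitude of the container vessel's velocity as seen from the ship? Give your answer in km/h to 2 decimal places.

63.00 km/h

Taking east as x and north as y: container vessel velocity = (37.000, 0.000) km/h; ship velocity = (-26.000, 0.000) km/h.
Velocity of container vessel relative to ship = (37.000, 0.000) − (-26.000, 0.000) = (63.000, 0.000) km/h.
Magnitude = |(63.000, 0.000)| = 63.000 km/h.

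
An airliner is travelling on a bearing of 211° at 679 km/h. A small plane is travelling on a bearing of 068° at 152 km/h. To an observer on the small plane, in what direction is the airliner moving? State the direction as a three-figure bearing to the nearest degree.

218°

Taking east as x and north as y: airliner velocity = (-349.711, -582.017) km/h; small plane velocity = (140.932, 56.940) km/h.
Velocity of airliner relative to small plane = (-349.711, -582.017) − (140.932, 56.940) = (-490.643, -638.957) km/h.
Bearing = atan2(-490.64, -638.96) = 217.52° clockwise from north.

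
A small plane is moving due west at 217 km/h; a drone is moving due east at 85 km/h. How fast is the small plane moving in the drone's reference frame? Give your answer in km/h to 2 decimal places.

Taking east as x and north as y: small plane velocity = (-217.000, 0.000) km/h; drone velocity = (85.000, 0.000) km/h.
Velocity of small plane relative to drone = (-217.000, 0.000) − (85.000, 0.000) = (-302.000, 0.000) km/h.
Magnitude = |(-302.000, 0.000)| = 302.000 km/h.

302.00 km/h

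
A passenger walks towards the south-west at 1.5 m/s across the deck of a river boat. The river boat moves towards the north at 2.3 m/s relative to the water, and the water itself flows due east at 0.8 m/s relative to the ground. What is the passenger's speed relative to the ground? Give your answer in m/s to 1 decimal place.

In east/north components (m/s): passenger relative to river boat = (-1.061, -1.061); river boat relative to water = (0.000, 2.300); water relative to ground = (0.800, 0.000).
Sum = (-0.261, 1.239) m/s.
Speed = |(-0.261, 1.239)| = 1.266 m/s.

1.3 m/s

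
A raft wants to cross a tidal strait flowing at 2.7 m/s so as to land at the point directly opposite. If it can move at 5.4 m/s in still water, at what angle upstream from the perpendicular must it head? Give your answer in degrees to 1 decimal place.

To cancel the current, the upstream component of the raft's velocity must equal the flow: 5.4 sin θ = 2.7.
sin θ = 2.7 / 5.4 = 0.5000.
θ = arcsin(0.5000) = 30.000°.

30.0°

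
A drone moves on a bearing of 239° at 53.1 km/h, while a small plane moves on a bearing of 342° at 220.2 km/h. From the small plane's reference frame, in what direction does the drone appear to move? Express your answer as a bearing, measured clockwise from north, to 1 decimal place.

174.6°

Taking east as x and north as y: drone velocity = (-45.516, -27.349) km/h; small plane velocity = (-68.046, 209.423) km/h.
Velocity of drone relative to small plane = (-45.516, -27.349) − (-68.046, 209.423) = (22.530, -236.771) km/h.
Bearing = atan2(22.53, -236.77) = 174.56° clockwise from north.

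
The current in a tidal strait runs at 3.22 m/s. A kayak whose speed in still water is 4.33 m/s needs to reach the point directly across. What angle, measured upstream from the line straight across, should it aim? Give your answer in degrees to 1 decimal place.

To cancel the current, the upstream component of the kayak's velocity must equal the flow: 4.33 sin θ = 3.22.
sin θ = 3.22 / 4.33 = 0.7436.
θ = arcsin(0.7436) = 48.043°.

48.0°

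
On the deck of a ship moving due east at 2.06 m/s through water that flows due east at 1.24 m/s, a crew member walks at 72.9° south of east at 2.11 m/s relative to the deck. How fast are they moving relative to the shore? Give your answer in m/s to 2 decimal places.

In east/north components (m/s): crew member relative to ship = (0.620, -2.017); ship relative to water = (2.060, 0.000); water relative to ground = (1.240, 0.000).
Sum = (3.920, -2.017) m/s.
Speed = |(3.920, -2.017)| = 4.409 m/s.

4.41 m/s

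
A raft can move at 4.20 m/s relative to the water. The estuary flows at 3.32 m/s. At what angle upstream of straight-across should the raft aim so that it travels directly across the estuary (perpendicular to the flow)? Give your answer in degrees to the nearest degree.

To cancel the current, the upstream component of the raft's velocity must equal the flow: 4.20 sin θ = 3.32.
sin θ = 3.32 / 4.20 = 0.7905.
θ = arcsin(0.7905) = 52.230°.

52°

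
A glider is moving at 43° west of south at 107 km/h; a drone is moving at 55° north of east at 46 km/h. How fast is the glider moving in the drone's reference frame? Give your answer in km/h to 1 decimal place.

Taking east as x and north as y: glider velocity = (-72.974, -78.255) km/h; drone velocity = (26.385, 37.681) km/h.
Velocity of glider relative to drone = (-72.974, -78.255) − (26.385, 37.681) = (-99.358, -115.936) km/h.
Magnitude = |(-99.358, -115.936)| = 152.687 km/h.

152.7 km/h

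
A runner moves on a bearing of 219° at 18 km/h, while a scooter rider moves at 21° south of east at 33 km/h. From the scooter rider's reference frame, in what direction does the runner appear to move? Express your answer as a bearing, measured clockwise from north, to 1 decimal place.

Taking east as x and north as y: runner velocity = (-11.328, -13.989) km/h; scooter rider velocity = (30.808, -11.826) km/h.
Velocity of runner relative to scooter rider = (-11.328, -13.989) − (30.808, -11.826) = (-42.136, -2.162) km/h.
Bearing = atan2(-42.14, -2.16) = 267.06° clockwise from north.

267.1°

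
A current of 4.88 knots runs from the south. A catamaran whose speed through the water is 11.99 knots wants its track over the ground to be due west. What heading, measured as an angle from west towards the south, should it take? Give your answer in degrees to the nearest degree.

The current pushes perpendicular to the desired track; the heading must have a component into the current equal to 4.88 knots: 11.99 sin θ = 4.88.
sin θ = 0.4070, so θ = 24.017°.

24°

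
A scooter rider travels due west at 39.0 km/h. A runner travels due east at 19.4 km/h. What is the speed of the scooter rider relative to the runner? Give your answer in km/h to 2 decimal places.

58.40 km/h

Taking east as x and north as y: scooter rider velocity = (-39.000, 0.000) km/h; runner velocity = (19.400, 0.000) km/h.
Velocity of scooter rider relative to runner = (-39.000, 0.000) − (19.400, 0.000) = (-58.400, 0.000) km/h.
Magnitude = |(-58.400, 0.000)| = 58.400 km/h.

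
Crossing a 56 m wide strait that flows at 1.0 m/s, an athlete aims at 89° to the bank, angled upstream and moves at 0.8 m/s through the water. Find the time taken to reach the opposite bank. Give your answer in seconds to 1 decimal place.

70.0 s

The component of the athlete's velocity perpendicular to the bank is 0.8 × sin 89° = 0.800 m/s.
The flow acts along the bank and has no component across it.
Time = 56 / 0.800 = 70.011 s.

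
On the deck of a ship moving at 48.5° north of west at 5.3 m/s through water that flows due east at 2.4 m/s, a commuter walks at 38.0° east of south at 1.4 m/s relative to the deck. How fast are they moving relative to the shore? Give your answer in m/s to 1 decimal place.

2.9 m/s

In east/north components (m/s): commuter relative to ship = (0.862, -1.103); ship relative to water = (-3.512, 3.969); water relative to ground = (2.400, 0.000).
Sum = (-0.250, 2.866) m/s.
Speed = |(-0.250, 2.866)| = 2.877 m/s.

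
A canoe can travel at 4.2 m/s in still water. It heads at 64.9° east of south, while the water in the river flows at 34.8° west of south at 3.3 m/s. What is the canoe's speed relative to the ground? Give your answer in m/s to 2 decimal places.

4.88 m/s

Taking east as x and north as y: velocity relative to the water = (3.803, -1.782) m/s; the water relative to ground = (-1.883, -2.710) m/s.
Velocity relative to ground = (3.803, -1.782) + (-1.883, -2.710) = (1.920, -4.491) m/s.
Speed = |(1.920, -4.491)| = 4.885 m/s.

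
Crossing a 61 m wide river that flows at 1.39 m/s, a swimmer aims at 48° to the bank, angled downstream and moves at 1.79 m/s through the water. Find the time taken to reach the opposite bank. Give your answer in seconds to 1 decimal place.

45.9 s

The component of the swimmer's velocity perpendicular to the bank is 1.79 × sin 48° = 1.330 m/s.
The flow acts along the bank and has no component across it.
Time = 61 / 1.330 = 45.857 s.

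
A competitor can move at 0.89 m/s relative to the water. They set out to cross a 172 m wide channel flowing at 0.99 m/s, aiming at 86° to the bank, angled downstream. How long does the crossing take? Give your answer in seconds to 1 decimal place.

The component of the competitor's velocity perpendicular to the bank is 0.89 × sin 86° = 0.888 m/s.
The current is parallel to the bank, so it does not affect the crossing time.
Time = 172 / 0.888 = 193.730 s.

193.7 s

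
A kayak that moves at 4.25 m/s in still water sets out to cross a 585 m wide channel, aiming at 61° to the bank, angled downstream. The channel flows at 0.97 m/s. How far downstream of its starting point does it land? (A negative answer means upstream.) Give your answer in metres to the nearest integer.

477 m

Perpendicular speed = 3.717 m/s; crossing time = 585 / 3.717 = 157.379 s.
Net downstream speed = 3.030 m/s.
Drift = 3.030 × 157.379 = 476.929 m (downstream).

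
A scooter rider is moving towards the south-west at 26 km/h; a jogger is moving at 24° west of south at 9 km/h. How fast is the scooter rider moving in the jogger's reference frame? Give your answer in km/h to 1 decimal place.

Taking east as x and north as y: scooter rider velocity = (-18.385, -18.385) km/h; jogger velocity = (-3.661, -8.222) km/h.
Velocity of scooter rider relative to jogger = (-18.385, -18.385) − (-3.661, -8.222) = (-14.724, -10.163) km/h.
Magnitude = |(-14.724, -10.163)| = 17.891 km/h.

17.9 km/h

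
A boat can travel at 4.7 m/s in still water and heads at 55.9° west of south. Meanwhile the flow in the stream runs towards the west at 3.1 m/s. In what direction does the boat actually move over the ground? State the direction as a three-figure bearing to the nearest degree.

Taking east as x and north as y: velocity relative to the water = (-3.892, -2.635) m/s; the water relative to ground = (-3.100, 0.000) m/s.
Velocity relative to ground = (-3.892, -2.635) + (-3.100, 0.000) = (-6.992, -2.635) m/s.
Bearing = atan2(-6.99, -2.64) = 249.35° clockwise from north.

249°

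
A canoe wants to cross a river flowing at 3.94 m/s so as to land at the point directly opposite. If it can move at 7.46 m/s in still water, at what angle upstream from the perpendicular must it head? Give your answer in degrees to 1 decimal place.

To cancel the current, the upstream component of the canoe's velocity must equal the flow: 7.46 sin θ = 3.94.
sin θ = 3.94 / 7.46 = 0.5282.
θ = arcsin(0.5282) = 31.881°.

31.9°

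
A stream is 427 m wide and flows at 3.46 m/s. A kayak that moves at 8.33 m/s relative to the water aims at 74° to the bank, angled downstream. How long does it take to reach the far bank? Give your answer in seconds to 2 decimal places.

The component of the kayak's velocity perpendicular to the bank is 8.33 × sin 74° = 8.007 m/s.
Only the cross-stream component determines the crossing time; the current contributes nothing perpendicular to the bank.
Time = 427 / 8.007 = 53.326 s.

53.33 s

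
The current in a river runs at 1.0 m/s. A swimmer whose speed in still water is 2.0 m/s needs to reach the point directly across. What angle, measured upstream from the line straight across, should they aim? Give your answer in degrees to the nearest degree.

To cancel the current, the upstream component of the swimmer's velocity must equal the flow: 2.0 sin θ = 1.0.
sin θ = 1.0 / 2.0 = 0.5000.
θ = arcsin(0.5000) = 30.000°.

30°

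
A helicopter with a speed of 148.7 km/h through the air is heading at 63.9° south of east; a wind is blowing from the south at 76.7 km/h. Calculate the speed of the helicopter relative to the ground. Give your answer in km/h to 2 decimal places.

Taking east as x and north as y: velocity relative to the air = (65.419, -133.537) km/h; the air relative to ground = (0.000, 76.700) km/h.
Velocity relative to ground = (65.419, -133.537) + (0.000, 76.700) = (65.419, -56.837) km/h.
Speed = |(65.419, -56.837)| = 86.661 km/h.

86.66 km/h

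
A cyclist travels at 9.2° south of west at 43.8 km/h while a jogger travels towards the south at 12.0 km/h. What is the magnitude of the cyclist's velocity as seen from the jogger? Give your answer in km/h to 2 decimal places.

Taking east as x and north as y: cyclist velocity = (-43.237, -7.003) km/h; jogger velocity = (0.000, -12.000) km/h.
Velocity of cyclist relative to jogger = (-43.237, -7.003) − (0.000, -12.000) = (-43.237, 4.997) km/h.
Magnitude = |(-43.237, 4.997)| = 43.524 km/h.

43.52 km/h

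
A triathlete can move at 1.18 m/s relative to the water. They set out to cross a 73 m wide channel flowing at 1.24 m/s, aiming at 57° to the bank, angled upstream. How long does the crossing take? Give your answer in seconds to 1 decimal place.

73.8 s

The component of the triathlete's velocity perpendicular to the bank is 1.18 × sin 57° = 0.990 m/s.
Only the cross-stream component determines the crossing time; the current contributes nothing perpendicular to the bank.
Time = 73 / 0.990 = 73.765 s.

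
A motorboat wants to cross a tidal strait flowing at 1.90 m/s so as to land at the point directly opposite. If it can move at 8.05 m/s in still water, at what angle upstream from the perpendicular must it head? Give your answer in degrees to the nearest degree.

14°

To cancel the current, the upstream component of the motorboat's velocity must equal the flow: 8.05 sin θ = 1.90.
sin θ = 1.90 / 8.05 = 0.2360.
θ = arcsin(0.2360) = 13.652°.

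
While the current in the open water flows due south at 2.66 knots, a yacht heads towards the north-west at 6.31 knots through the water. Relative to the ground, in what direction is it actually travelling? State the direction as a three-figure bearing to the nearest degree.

292°

Taking east as x and north as y: velocity relative to the water = (-4.462, 4.462) knots; the water relative to ground = (0.000, -2.660) knots.
Velocity relative to ground = (-4.462, 4.462) + (0.000, -2.660) = (-4.462, 1.802) knots.
Bearing = atan2(-4.46, 1.80) = 291.99° clockwise from north.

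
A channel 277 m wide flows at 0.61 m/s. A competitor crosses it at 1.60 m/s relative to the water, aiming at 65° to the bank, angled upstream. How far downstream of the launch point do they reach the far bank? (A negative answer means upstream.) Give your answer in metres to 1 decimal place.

-12.6 m

Perpendicular speed = 1.450 m/s; crossing time = 277 / 1.450 = 191.022 s.
Net downstream speed = -0.066 m/s.
Drift = -0.066 × 191.022 = -12.644 m (upstream).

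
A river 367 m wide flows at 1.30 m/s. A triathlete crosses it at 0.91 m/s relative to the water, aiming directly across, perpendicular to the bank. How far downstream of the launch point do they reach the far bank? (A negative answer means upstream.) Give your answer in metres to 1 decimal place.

524.3 m

Perpendicular speed = 0.910 m/s; crossing time = 367 / 0.910 = 403.297 s.
Net downstream speed = 1.300 m/s.
Drift = 1.300 × 403.297 = 524.286 m (downstream).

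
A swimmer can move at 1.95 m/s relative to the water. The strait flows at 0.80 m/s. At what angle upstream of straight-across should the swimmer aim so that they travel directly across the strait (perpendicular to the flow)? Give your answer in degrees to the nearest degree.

To cancel the current, the upstream component of the swimmer's velocity must equal the flow: 1.95 sin θ = 0.80.
sin θ = 0.80 / 1.95 = 0.4103.
θ = arcsin(0.4103) = 24.221°.

24°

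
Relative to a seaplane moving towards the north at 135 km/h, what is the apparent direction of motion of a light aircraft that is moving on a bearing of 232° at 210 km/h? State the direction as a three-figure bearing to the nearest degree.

Taking east as x and north as y: light aircraft velocity = (-165.482, -129.289) km/h; seaplane velocity = (0.000, 135.000) km/h.
Velocity of light aircraft relative to seaplane = (-165.482, -129.289) − (0.000, 135.000) = (-165.482, -264.289) km/h.
Bearing = atan2(-165.48, -264.29) = 212.05° clockwise from north.

212°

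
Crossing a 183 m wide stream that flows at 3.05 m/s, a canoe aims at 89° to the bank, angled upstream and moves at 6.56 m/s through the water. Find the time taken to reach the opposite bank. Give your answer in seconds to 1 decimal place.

27.9 s

The component of the canoe's velocity perpendicular to the bank is 6.56 × sin 89° = 6.559 m/s.
Only the cross-stream component determines the crossing time; the current contributes nothing perpendicular to the bank.
Time = 183 / 6.559 = 27.901 s.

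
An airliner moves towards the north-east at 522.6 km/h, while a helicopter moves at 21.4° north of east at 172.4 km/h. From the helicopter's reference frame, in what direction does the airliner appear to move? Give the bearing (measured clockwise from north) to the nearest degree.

Taking east as x and north as y: airliner velocity = (369.534, 369.534) km/h; helicopter velocity = (160.514, 62.905) km/h.
Velocity of airliner relative to helicopter = (369.534, 369.534) − (160.514, 62.905) = (209.020, 306.629) km/h.
Bearing = atan2(209.02, 306.63) = 34.28° clockwise from north.

034°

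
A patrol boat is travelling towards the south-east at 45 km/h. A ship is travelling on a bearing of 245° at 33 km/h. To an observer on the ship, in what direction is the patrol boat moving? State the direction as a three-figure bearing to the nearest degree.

Taking east as x and north as y: patrol boat velocity = (31.820, -31.820) km/h; ship velocity = (-29.908, -13.946) km/h.
Velocity of patrol boat relative to ship = (31.820, -31.820) − (-29.908, -13.946) = (61.728, -17.873) km/h.
Bearing = atan2(61.73, -17.87) = 106.15° clockwise from north.

106°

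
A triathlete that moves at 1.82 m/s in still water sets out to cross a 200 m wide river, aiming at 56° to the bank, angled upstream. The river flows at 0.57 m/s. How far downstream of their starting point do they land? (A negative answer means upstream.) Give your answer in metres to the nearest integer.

-59 m

Perpendicular speed = 1.509 m/s; crossing time = 200 / 1.509 = 132.551 s.
Net downstream speed = -0.448 m/s.
Drift = -0.448 × 132.551 = -59.347 m (upstream).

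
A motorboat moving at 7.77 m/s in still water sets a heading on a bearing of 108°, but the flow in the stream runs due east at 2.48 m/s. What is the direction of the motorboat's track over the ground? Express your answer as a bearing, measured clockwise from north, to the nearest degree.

Taking east as x and north as y: velocity relative to the water = (7.390, -2.401) m/s; the water relative to ground = (2.480, 0.000) m/s.
Velocity relative to ground = (7.390, -2.401) + (2.480, 0.000) = (9.870, -2.401) m/s.
Bearing = atan2(9.87, -2.40) = 103.67° clockwise from north.

104°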